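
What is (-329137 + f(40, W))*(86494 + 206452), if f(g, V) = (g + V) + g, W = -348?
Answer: -96497877130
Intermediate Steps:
f(g, V) = V + 2*g (f(g, V) = (V + g) + g = V + 2*g)
(-329137 + f(40, W))*(86494 + 206452) = (-329137 + (-348 + 2*40))*(86494 + 206452) = (-329137 + (-348 + 80))*292946 = (-329137 - 268)*292946 = -329405*292946 = -96497877130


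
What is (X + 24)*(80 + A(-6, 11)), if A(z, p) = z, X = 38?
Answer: 4588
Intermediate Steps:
(X + 24)*(80 + A(-6, 11)) = (38 + 24)*(80 - 6) = 62*74 = 4588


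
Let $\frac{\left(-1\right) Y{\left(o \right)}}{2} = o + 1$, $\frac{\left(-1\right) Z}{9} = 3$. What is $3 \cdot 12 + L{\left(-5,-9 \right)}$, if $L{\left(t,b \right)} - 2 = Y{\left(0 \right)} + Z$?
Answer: $9$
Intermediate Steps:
$Z = -27$ ($Z = \left(-9\right) 3 = -27$)
$Y{\left(o \right)} = -2 - 2 o$ ($Y{\left(o \right)} = - 2 \left(o + 1\right) = - 2 \left(1 + o\right) = -2 - 2 o$)
$L{\left(t,b \right)} = -27$ ($L{\left(t,b \right)} = 2 - 29 = -27$)
$3 \cdot 12 + L{\left(-5,-9 \right)} = 3 \cdot 12 - 27 = 36 - 27 = 9$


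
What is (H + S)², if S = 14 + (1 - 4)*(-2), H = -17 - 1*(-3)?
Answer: 36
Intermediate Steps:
H = -14 (H = -17 + 3 = -14)
S = 20 (S = 14 - 3*(-2) = 14 + 6 = 20)
(H + S)² = (-14 + 20)² = 6² = 36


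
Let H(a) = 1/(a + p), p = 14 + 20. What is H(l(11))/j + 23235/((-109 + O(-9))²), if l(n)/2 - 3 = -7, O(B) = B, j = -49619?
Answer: 254028137/152231092 ≈ 1.6687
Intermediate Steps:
l(n) = -8 (l(n) = 6 + 2*(-7) = 6 - 14 = -8)
p = 34
H(a) = 1/(34 + a) (H(a) = 1/(a + 34) = 1/(34 + a))
H(l(11))/j + 23235/((-109 + O(-9))²) = 1/((34 - 8)*(-49619)) + 23235/((-109 - 9)²) = -1/49619/26 + 23235/((-118)²) = (1/26)*(-1/49619) + 23235/13924 = -1/1290094 + 23235*(1/13924) = -1/1290094 + 23235/13924 = 254028137/152231092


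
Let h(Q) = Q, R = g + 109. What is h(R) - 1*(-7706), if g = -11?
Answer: 7804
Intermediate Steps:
R = 98 (R = -11 + 109 = 98)
h(R) - 1*(-7706) = 98 - 1*(-7706) = 98 + 7706 = 7804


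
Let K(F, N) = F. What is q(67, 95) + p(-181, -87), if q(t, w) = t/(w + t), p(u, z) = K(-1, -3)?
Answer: -95/162 ≈ -0.58642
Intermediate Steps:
p(u, z) = -1
q(t, w) = t/(t + w)
q(67, 95) + p(-181, -87) = 67/(67 + 95) - 1 = 67/162 - 1 = -95/162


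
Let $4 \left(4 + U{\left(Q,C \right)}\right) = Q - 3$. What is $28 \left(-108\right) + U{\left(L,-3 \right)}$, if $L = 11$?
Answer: $-3026$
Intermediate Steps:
$U{\left(Q,C \right)} = - \frac{19}{4} + \frac{Q}{4}$ ($U{\left(Q,C \right)} = -4 + \frac{Q - 3}{4} = -4 + \frac{-3 + Q}{4} = -4 + \left(- \frac{3}{4} + \frac{Q}{4}\right) = - \frac{19}{4} + \frac{Q}{4}$)
$28 \left(-108\right) + U{\left(L,-3 \right)} = 28 \left(-108\right) + \left(- \frac{19}{4} + \frac{1}{4} \cdot 11\right) = -3024 + \left(- \frac{19}{4} + \frac{11}{4}\right) = -3024 - 2 = -3026$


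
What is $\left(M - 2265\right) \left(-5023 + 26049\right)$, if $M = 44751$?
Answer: $893310636$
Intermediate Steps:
$\left(M - 2265\right) \left(-5023 + 26049\right) = \left(44751 - 2265\right) \left(-5023 + 26049\right) = 42486 \cdot 21026 = 893310636$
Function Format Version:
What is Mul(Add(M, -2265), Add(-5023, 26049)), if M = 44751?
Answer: 893310636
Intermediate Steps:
Mul(Add(M, -2265), Add(-5023, 26049)) = Mul(Add(44751, -2265), Add(-5023, 26049)) = Mul(42486, 21026) = 893310636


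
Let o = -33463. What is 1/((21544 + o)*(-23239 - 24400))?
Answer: 1/567809241 ≈ 1.7612e-9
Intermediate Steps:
1/((21544 + o)*(-23239 - 24400)) = 1/((21544 - 33463)*(-23239 - 24400)) = 1/(-11919*(-47639)) = 1/567809241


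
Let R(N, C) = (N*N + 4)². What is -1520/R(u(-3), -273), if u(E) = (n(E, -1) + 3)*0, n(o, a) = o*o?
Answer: -95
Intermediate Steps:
n(o, a) = o²
u(E) = 0 (u(E) = (E² + 3)*0 = (3 + E²)*0 = 0)
R(N, C) = (4 + N²)² (R(N, C) = (N² + 4)² = (4 + N²)²)
-1520/R(u(-3), -273) = -1520/(4 + 0²)² = -1520/(4 + 0)² = -1520/(4²) = -1520/16 = -1520*1/16 = -95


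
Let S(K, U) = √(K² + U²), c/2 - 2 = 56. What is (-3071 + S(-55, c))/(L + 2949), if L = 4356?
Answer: -3071/7305 + √16481/7305 ≈ -0.40282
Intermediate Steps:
c = 116 (c = 4 + 2*56 = 4 + 112 = 116)
(-3071 + S(-55, c))/(L + 2949) = (-3071 + √((-55)² + 116²))/(4356 + 2949) = (-3071 + √(3025 + 13456))/7305 = (-3071 + √16481)*(1/7305) = -3071/7305 + √16481/7305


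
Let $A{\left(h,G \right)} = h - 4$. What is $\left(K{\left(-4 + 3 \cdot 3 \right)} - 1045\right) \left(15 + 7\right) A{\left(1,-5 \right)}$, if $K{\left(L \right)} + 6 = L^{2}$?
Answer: $67716$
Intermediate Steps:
$A{\left(h,G \right)} = -4 + h$
$K{\left(L \right)} = -6 + L^{2}$
$\left(K{\left(-4 + 3 \cdot 3 \right)} - 1045\right) \left(15 + 7\right) A{\left(1,-5 \right)} = \left(\left(-6 + \left(-4 + 3 \cdot 3\right)^{2}\right) - 1045\right) \left(15 + 7\right) \left(-4 + 1\right) = \left(\left(-6 + \left(-4 + 9\right)^{2}\right) - 1045\right) 22 \left(-3\right) = \left(\left(-6 + 5^{2}\right) - 1045\right) \left(-66\right) = \left(\left(-6 + 25\right) - 1045\right) \left(-66\right) = \left(19 - 1045\right) \left(-66\right) = \left(-1026\right) \left(-66\right) = 67716$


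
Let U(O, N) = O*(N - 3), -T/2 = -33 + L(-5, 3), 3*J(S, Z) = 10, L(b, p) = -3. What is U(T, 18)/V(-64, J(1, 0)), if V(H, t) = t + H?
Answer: -1620/91 ≈ -17.802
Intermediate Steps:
J(S, Z) = 10/3 (J(S, Z) = (⅓)*10 = 10/3)
V(H, t) = H + t
T = 72 (T = -2*(-33 - 3) = -2*(-36) = 72)
U(O, N) = O*(-3 + N)
U(T, 18)/V(-64, J(1, 0)) = (72*(-3 + 18))/(-64 + 10/3) = (72*15)/(-182/3) = 1080*(-3/182) = -1620/91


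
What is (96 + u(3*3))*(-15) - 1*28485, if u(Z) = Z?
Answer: -30060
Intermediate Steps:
(96 + u(3*3))*(-15) - 1*28485 = (96 + 3*3)*(-15) - 1*28485 = (96 + 9)*(-15) - 28485 = 105*(-15) - 28485 = -1575 - 28485 = -30060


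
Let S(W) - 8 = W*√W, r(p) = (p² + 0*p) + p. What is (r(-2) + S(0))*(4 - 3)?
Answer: 10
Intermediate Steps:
r(p) = p + p² (r(p) = (p² + 0) + p = p² + p = p + p²)
S(W) = 8 + W^(3/2) (S(W) = 8 + W*√W = 8 + W^(3/2))
(r(-2) + S(0))*(4 - 3) = (-2*(1 - 2) + (8 + 0^(3/2)))*(4 - 3) = (-2*(-1) + (8 + 0))*1 = (2 + 8)*1 = 10*1 = 10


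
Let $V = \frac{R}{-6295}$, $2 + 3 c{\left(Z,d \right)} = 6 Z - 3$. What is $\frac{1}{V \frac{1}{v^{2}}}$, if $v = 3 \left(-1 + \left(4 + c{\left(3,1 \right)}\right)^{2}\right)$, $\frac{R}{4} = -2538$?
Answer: $\frac{298584440}{11421} \approx 26143.0$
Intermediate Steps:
$R = -10152$ ($R = 4 \left(-2538\right) = -10152$)
$c{\left(Z,d \right)} = - \frac{5}{3} + 2 Z$ ($c{\left(Z,d \right)} = - \frac{2}{3} + \frac{6 Z - 3}{3} = - \frac{2}{3} + \frac{-3 + 6 Z}{3} = - \frac{2}{3} + \left(-1 + 2 Z\right) = - \frac{5}{3} + 2 Z$)
$v = \frac{616}{3}$ ($v = 3 \left(-1 + \left(4 + \left(- \frac{5}{3} + 2 \cdot 3\right)\right)^{2}\right) = 3 \left(-1 + \left(4 + \left(- \frac{5}{3} + 6\right)\right)^{2}\right) = 3 \left(-1 + \left(4 + \frac{13}{3}\right)^{2}\right) = 3 \left(-1 + \left(\frac{25}{3}\right)^{2}\right) = 3 \left(-1 + \frac{625}{9}\right) = 3 \cdot \frac{616}{9} = \frac{616}{3} \approx 205.33$)
$V = \frac{10152}{6295}$ ($V = - \frac{10152}{-6295} = \left(-10152\right) \left(- \frac{1}{6295}\right) = \frac{10152}{6295} \approx 1.6127$)
$\frac{1}{V \frac{1}{v^{2}}} = \frac{1}{\frac{10152}{6295} \frac{1}{\left(\frac{616}{3}\right)^{2}}} = \frac{1}{\frac{10152}{6295} \frac{1}{\frac{379456}{9}}} = \frac{1}{\frac{10152}{6295} \cdot \frac{9}{379456}} = \frac{1}{\frac{11421}{298584440}} = \frac{298584440}{11421}$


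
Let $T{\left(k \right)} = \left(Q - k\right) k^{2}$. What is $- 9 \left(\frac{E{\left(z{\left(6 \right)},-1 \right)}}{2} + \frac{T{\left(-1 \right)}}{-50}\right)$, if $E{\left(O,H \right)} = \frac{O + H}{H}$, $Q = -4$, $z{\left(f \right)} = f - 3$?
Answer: $\frac{423}{50} \approx 8.46$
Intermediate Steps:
$z{\left(f \right)} = -3 + f$
$T{\left(k \right)} = k^{2} \left(-4 - k\right)$ ($T{\left(k \right)} = \left(-4 - k\right) k^{2} = k^{2} \left(-4 - k\right)$)
$E{\left(O,H \right)} = \frac{H + O}{H}$
$- 9 \left(\frac{E{\left(z{\left(6 \right)},-1 \right)}}{2} + \frac{T{\left(-1 \right)}}{-50}\right) = - 9 \left(\frac{\frac{1}{-1} \left(-1 + \left(-3 + 6\right)\right)}{2} + \frac{\left(-1\right)^{2} \left(-4 - -1\right)}{-50}\right) = - 9 \left(- (-1 + 3) \frac{1}{2} + 1 \left(-4 + 1\right) \left(- \frac{1}{50}\right)\right) = - 9 \left(\left(-1\right) 2 \cdot \frac{1}{2} + 1 \left(-3\right) \left(- \frac{1}{50}\right)\right) = - 9 \left(\left(-2\right) \frac{1}{2} - - \frac{3}{50}\right) = - 9 \left(-1 + \frac{3}{50}\right) = \left(-9\right) \left(- \frac{47}{50}\right) = \frac{423}{50}$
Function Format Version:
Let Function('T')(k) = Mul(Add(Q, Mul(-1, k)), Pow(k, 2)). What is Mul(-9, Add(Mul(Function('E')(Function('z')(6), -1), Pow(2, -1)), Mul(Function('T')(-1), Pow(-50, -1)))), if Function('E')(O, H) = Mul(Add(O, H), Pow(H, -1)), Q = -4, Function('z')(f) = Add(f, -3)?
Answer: Rational(423, 50) ≈ 8.4600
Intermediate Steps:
Function('z')(f) = Add(-3, f)
Function('T')(k) = Mul(Pow(k, 2), Add(-4, Mul(-1, k))) (Function('T')(k) = Mul(Add(-4, Mul(-1, k)), Pow(k, 2)) = Mul(Pow(k, 2), Add(-4, Mul(-1, k))))
Function('E')(O, H) = Mul(Pow(H, -1), Add(H, O)) (Function('E')(O, H) = Mul(Add(H, O), Pow(H, -1)) = Mul(Pow(H, -1), Add(H, O)))
Mul(-9, Add(Mul(Function('E')(Function('z')(6), -1), Pow(2, -1)), Mul(Function('T')(-1), Pow(-50, -1)))) = Mul(-9, Add(Mul(Mul(Pow(-1, -1), Add(-1, Add(-3, 6))), Pow(2, -1)), Mul(Mul(Pow(-1, 2), Add(-4, Mul(-1, -1))), Pow(-50, -1)))) = Mul(-9, Add(Mul(Mul(-1, Add(-1, 3)), Rational(1, 2)), Mul(Mul(1, Add(-4, 1)), Rational(-1, 50)))) = Mul(-9, Add(Mul(Mul(-1, 2), Rational(1, 2)), Mul(Mul(1, -3), Rational(-1, 50)))) = Mul(-9, Add(Mul(-2, Rational(1, 2)), Mul(-3, Rational(-1, 50)))) = Mul(-9, Add(-1, Rational(3, 50))) = Mul(-9, Rational(-47, 50)) = Rational(423, 50)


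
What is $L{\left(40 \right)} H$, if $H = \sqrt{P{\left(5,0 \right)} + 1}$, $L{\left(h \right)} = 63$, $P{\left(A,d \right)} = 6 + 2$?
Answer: $189$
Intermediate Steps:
$P{\left(A,d \right)} = 8$
$H = 3$ ($H = \sqrt{8 + 1} = \sqrt{9} = 3$)
$L{\left(40 \right)} H = 63 \cdot 3 = 189$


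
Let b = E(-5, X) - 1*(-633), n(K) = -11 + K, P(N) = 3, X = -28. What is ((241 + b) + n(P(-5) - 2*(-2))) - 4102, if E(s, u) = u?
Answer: -3260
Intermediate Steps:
b = 605 (b = -28 - 1*(-633) = -28 + 633 = 605)
((241 + b) + n(P(-5) - 2*(-2))) - 4102 = ((241 + 605) + (-11 + (3 - 2*(-2)))) - 4102 = (846 + (-11 + (3 + 4))) - 4102 = (846 + (-11 + 7)) - 4102 = (846 - 4) - 4102 = 842 - 4102 = -3260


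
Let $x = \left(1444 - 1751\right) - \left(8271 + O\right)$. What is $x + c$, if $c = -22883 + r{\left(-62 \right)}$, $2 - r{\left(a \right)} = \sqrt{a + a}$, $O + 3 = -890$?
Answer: $-30566 - 2 i \sqrt{31} \approx -30566.0 - 11.136 i$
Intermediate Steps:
$O = -893$ ($O = -3 - 890 = -893$)
$r{\left(a \right)} = 2 - \sqrt{2} \sqrt{a}$ ($r{\left(a \right)} = 2 - \sqrt{a + a} = 2 - \sqrt{2 a} = 2 - \sqrt{2} \sqrt{a}$)
$x = -7685$ ($x = \left(1444 - 1751\right) - 7378 = -307 + \left(-8271 + 893\right) = -307 - 7378 = -7685$)
$c = -22881 - 2 i \sqrt{31}$ ($c = -22883 + \left(2 - \sqrt{2} \sqrt{-62}\right) = -22883 + \left(2 - \sqrt{2} i \sqrt{62}\right) = -22883 + \left(2 - 2 i \sqrt{31}\right) = -22881 - 2 i \sqrt{31} \approx -22881.0 - 11.136 i$)
$x + c = -7685 - \left(22881 + 2 i \sqrt{31}\right) = -30566 - 2 i \sqrt{31}$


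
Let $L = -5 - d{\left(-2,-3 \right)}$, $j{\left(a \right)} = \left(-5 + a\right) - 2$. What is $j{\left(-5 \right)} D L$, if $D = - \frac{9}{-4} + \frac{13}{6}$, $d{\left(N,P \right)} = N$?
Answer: $159$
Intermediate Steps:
$j{\left(a \right)} = -7 + a$
$L = -3$ ($L = -5 - -2 = -5 + 2 = -3$)
$D = \frac{53}{12}$ ($D = \left(-9\right) \left(- \frac{1}{4}\right) + 13 \cdot \frac{1}{6} = \frac{9}{4} + \frac{13}{6} = \frac{53}{12} \approx 4.4167$)
$j{\left(-5 \right)} D L = \left(-7 - 5\right) \frac{53}{12} \left(-3\right) = \left(-12\right) \frac{53}{12} \left(-3\right) = \left(-53\right) \left(-3\right) = 159$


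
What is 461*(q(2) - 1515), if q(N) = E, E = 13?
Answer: -692422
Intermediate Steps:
q(N) = 13
461*(q(2) - 1515) = 461*(13 - 1515) = 461*(-1502) = -692422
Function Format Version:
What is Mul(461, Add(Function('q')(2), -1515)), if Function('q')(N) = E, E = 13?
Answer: -692422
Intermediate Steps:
Function('q')(N) = 13
Mul(461, Add(Function('q')(2), -1515)) = Mul(461, Add(13, -1515)) = Mul(461, -1502) = -692422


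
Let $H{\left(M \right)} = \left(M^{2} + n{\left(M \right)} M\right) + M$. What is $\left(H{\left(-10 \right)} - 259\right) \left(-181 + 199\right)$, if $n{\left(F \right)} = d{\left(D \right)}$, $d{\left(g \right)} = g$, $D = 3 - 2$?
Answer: $-3222$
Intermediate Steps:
$D = 1$
$n{\left(F \right)} = 1$
$H{\left(M \right)} = M^{2} + 2 M$ ($H{\left(M \right)} = \left(M^{2} + 1 M\right) + M = \left(M^{2} + M\right) + M = \left(M + M^{2}\right) + M = M^{2} + 2 M$)
$\left(H{\left(-10 \right)} - 259\right) \left(-181 + 199\right) = \left(- 10 \left(2 - 10\right) - 259\right) \left(-181 + 199\right) = \left(\left(-10\right) \left(-8\right) - 259\right) 18 = \left(80 - 259\right) 18 = \left(-179\right) 18 = -3222$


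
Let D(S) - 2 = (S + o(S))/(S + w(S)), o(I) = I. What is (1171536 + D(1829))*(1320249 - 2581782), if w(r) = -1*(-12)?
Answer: -388697261200404/263 ≈ -1.4779e+12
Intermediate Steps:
w(r) = 12
D(S) = 2 + 2*S/(12 + S) (D(S) = 2 + (S + S)/(S + 12) = 2 + (2*S)/(12 + S) = 2 + 2*S/(12 + S))
(1171536 + D(1829))*(1320249 - 2581782) = (1171536 + 4*(6 + 1829)/(12 + 1829))*(1320249 - 2581782) = (1171536 + 4*1835/1841)*(-1261533) = (1171536 + 4*(1/1841)*1835)*(-1261533) = (1171536 + 7340/1841)*(-1261533) = (2156805116/1841)*(-1261533) = -388697261200404/263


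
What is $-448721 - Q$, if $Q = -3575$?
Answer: $-445146$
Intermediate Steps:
$-448721 - Q = -448721 - -3575 = -448721 + 3575 = -445146$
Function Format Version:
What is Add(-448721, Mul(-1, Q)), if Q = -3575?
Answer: -445146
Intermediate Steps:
Add(-448721, Mul(-1, Q)) = Add(-448721, Mul(-1, -3575)) = Add(-448721, 3575) = -445146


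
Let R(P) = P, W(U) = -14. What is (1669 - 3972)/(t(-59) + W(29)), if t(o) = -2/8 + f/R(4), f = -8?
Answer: 9212/65 ≈ 141.72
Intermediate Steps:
t(o) = -9/4 (t(o) = -2/8 - 8/4 = -2*⅛ - 8*¼ = -¼ - 2 = -9/4)
(1669 - 3972)/(t(-59) + W(29)) = (1669 - 3972)/(-9/4 - 14) = -2303/(-65/4) = -2303*(-4/65) = 9212/65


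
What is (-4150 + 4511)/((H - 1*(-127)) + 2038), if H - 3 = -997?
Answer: 361/1171 ≈ 0.30828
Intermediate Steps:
H = -994 (H = 3 - 997 = -994)
(-4150 + 4511)/((H - 1*(-127)) + 2038) = (-4150 + 4511)/((-994 - 1*(-127)) + 2038) = 361/((-994 + 127) + 2038) = 361/(-867 + 2038) = 361/1171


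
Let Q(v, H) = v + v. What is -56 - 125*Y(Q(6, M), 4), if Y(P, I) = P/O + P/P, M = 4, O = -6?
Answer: 69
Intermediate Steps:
Q(v, H) = 2*v
Y(P, I) = 1 - P/6 (Y(P, I) = P/(-6) + P/P = P*(-⅙) + 1 = -P/6 + 1 = 1 - P/6)
-56 - 125*Y(Q(6, M), 4) = -56 - 125*(1 - 6/3) = -56 - 125*(1 - ⅙*12) = -56 - 125*(1 - 2) = -56 - 125*(-1) = -56 + 125 = 69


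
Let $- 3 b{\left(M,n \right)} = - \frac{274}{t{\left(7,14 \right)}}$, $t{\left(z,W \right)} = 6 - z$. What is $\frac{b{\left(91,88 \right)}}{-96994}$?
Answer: $\frac{137}{145491} \approx 0.00094164$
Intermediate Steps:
$b{\left(M,n \right)} = - \frac{274}{3}$ ($b{\left(M,n \right)} = - \frac{\left(-274\right) \frac{1}{6 - 7}}{3} = - \frac{\left(-274\right) \frac{1}{-1}}{3} = - \frac{\left(-274\right) \left(-1\right)}{3} = \left(- \frac{1}{3}\right) 274 = - \frac{274}{3}$)
$\frac{b{\left(91,88 \right)}}{-96994} = - \frac{274}{3 \left(-96994\right)} = \left(- \frac{274}{3}\right) \left(- \frac{1}{96994}\right) = \frac{137}{145491}$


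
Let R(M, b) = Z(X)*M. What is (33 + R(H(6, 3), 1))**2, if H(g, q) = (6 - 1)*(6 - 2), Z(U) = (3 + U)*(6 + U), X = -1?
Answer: 54289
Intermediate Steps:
H(g, q) = 20 (H(g, q) = 5*4 = 20)
R(M, b) = 10*M (R(M, b) = (18 + (-1)**2 + 9*(-1))*M = (18 + 1 - 9)*M = 10*M)
(33 + R(H(6, 3), 1))**2 = (33 + 10*20)**2 = (33 + 200)**2 = 233**2 = 54289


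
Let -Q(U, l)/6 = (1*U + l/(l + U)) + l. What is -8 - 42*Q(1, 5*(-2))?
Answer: -1996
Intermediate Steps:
Q(U, l) = -6*U - 6*l - 6*l/(U + l) (Q(U, l) = -6*((1*U + l/(l + U)) + l) = -6*((U + l/(U + l)) + l) = -6*(U + l + l/(U + l)) = -6*U - 6*l - 6*l/(U + l))
-8 - 42*Q(1, 5*(-2)) = -8 - 252*(-5*(-2) - 1*1² - (5*(-2))² - 2*1*5*(-2))/(1 + 5*(-2)) = -8 - 252*(-1*(-10) - 1*1 - 1*(-10)² - 2*1*(-10))/(1 - 10) = -8 - 252*(10 - 1 - 1*100 + 20)/(-9) = -8 - 252*(-1)*(10 - 1 - 100 + 20)/9 = -8 - 252*(-1)*(-71)/9 = -8 - 42*142/3 = -8 - 1988 = -1996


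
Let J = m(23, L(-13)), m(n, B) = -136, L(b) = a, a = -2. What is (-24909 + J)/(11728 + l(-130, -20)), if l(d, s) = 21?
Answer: -25045/11749 ≈ -2.1317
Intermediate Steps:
L(b) = -2
J = -136
(-24909 + J)/(11728 + l(-130, -20)) = (-24909 - 136)/(11728 + 21) = -25045/11749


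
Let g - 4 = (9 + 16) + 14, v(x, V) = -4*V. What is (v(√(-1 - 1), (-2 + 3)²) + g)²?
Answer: 1521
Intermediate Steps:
g = 43 (g = 4 + ((9 + 16) + 14) = 4 + (25 + 14) = 4 + 39 = 43)
(v(√(-1 - 1), (-2 + 3)²) + g)² = (-4*(-2 + 3)² + 43)² = (-4*1² + 43)² = (-4*1 + 43)² = (-4 + 43)² = 39² = 1521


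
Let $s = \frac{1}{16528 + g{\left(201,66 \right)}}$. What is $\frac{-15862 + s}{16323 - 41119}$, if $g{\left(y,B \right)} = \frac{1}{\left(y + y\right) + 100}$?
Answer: $\frac{32901979408}{51433456343} \approx 0.6397$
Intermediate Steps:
$g{\left(y,B \right)} = \frac{1}{100 + 2 y}$ ($g{\left(y,B \right)} = \frac{1}{2 y + 100} = \frac{1}{100 + 2 y}$)
$s = \frac{502}{8297057}$ ($s = \frac{1}{16528 + \frac{1}{2 \left(50 + 201\right)}} = \frac{1}{16528 + \frac{1}{2 \cdot 251}} = \frac{1}{16528 + \frac{1}{2} \cdot \frac{1}{251}} = \frac{1}{16528 + \frac{1}{502}} = \frac{1}{\frac{8297057}{502}} = \frac{502}{8297057} \approx 6.0503 \cdot 10^{-5}$)
$\frac{-15862 + s}{16323 - 41119} = \frac{-15862 + \frac{502}{8297057}}{16323 - 41119} = - \frac{131607917632}{8297057 \left(-24796\right)} = \left(- \frac{131607917632}{8297057}\right) \left(- \frac{1}{24796}\right) = \frac{32901979408}{51433456343}$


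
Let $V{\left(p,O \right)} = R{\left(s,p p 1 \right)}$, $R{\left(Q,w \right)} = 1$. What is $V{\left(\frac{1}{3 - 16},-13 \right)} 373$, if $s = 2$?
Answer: $373$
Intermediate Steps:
$V{\left(p,O \right)} = 1$
$V{\left(\frac{1}{3 - 16},-13 \right)} 373 = 1 \cdot 373 = 373$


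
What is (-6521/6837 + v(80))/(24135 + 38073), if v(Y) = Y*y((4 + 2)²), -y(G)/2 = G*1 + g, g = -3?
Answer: -36105881/425316096 ≈ -0.084892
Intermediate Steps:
y(G) = 6 - 2*G (y(G) = -2*(G*1 - 3) = -2*(G - 3) = -2*(-3 + G) = 6 - 2*G)
v(Y) = -66*Y (v(Y) = Y*(6 - 2*(4 + 2)²) = Y*(6 - 2*6²) = Y*(6 - 2*36) = Y*(6 - 72) = Y*(-66) = -66*Y)
(-6521/6837 + v(80))/(24135 + 38073) = (-6521/6837 - 66*80)/(24135 + 38073) = (-6521*1/6837 - 5280)/62208 = (-6521/6837 - 5280)*(1/62208) = -36105881/6837*1/62208 = -36105881/425316096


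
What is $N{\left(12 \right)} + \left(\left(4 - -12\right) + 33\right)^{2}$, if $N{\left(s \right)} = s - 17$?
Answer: $2396$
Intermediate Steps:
$N{\left(s \right)} = -17 + s$ ($N{\left(s \right)} = s - 17 = -17 + s$)
$N{\left(12 \right)} + \left(\left(4 - -12\right) + 33\right)^{2} = \left(-17 + 12\right) + \left(\left(4 - -12\right) + 33\right)^{2} = -5 + \left(\left(4 + 12\right) + 33\right)^{2} = -5 + \left(16 + 33\right)^{2} = -5 + 49^{2} = -5 + 2401 = 2396$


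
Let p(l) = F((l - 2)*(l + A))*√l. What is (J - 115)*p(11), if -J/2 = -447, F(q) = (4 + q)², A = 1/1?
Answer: 9771776*√11 ≈ 3.2409e+7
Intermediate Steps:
A = 1
p(l) = √l*(4 + (1 + l)*(-2 + l))² (p(l) = (4 + (l - 2)*(l + 1))²*√l = (4 + (-2 + l)*(1 + l))²*√l = (4 + (1 + l)*(-2 + l))²*√l = √l*(4 + (1 + l)*(-2 + l))²)
J = 894 (J = -2*(-447) = 894)
(J - 115)*p(11) = (894 - 115)*(√11*(2 + 11² - 1*11)²) = 779*(√11*(2 + 121 - 11)²) = 779*(√11*112²) = 779*(√11*12544) = 779*(12544*√11) = 9771776*√11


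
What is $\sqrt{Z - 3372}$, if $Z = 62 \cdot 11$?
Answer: $i \sqrt{2690} \approx 51.865 i$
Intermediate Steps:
$Z = 682$
$\sqrt{Z - 3372} = \sqrt{682 - 3372} = \sqrt{-2690} = i \sqrt{2690}$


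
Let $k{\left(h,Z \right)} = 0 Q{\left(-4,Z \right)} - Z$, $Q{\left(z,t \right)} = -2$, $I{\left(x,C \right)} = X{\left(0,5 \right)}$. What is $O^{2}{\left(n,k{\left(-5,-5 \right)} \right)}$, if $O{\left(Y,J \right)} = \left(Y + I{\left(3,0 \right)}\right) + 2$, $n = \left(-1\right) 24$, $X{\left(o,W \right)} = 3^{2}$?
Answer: $169$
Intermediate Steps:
$X{\left(o,W \right)} = 9$
$n = -24$
$I{\left(x,C \right)} = 9$
$k{\left(h,Z \right)} = - Z$ ($k{\left(h,Z \right)} = 0 \left(-2\right) - Z = 0 - Z = - Z$)
$O{\left(Y,J \right)} = 11 + Y$ ($O{\left(Y,J \right)} = \left(Y + 9\right) + 2 = \left(9 + Y\right) + 2 = 11 + Y$)
$O^{2}{\left(n,k{\left(-5,-5 \right)} \right)} = \left(11 - 24\right)^{2} = \left(-13\right)^{2} = 169$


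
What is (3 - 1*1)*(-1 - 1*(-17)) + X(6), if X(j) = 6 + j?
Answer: 44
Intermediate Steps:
(3 - 1*1)*(-1 - 1*(-17)) + X(6) = (3 - 1*1)*(-1 - 1*(-17)) + (6 + 6) = (3 - 1)*(-1 + 17) + 12 = 2*16 + 12 = 32 + 12 = 44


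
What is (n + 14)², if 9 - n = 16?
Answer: 49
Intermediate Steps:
n = -7 (n = 9 - 1*16 = 9 - 16 = -7)
(n + 14)² = (-7 + 14)² = 7² = 49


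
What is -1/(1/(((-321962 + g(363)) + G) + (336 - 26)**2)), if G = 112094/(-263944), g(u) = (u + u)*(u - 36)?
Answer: -1522900833/131972 ≈ -11540.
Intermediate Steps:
g(u) = 2*u*(-36 + u) (g(u) = (2*u)*(-36 + u) = 2*u*(-36 + u))
G = -56047/131972 (G = 112094*(-1/263944) = -56047/131972 ≈ -0.42469)
-1/(1/(((-321962 + g(363)) + G) + (336 - 26)**2)) = -1/(1/(((-321962 + 2*363*(-36 + 363)) - 56047/131972) + (336 - 26)**2)) = -1/(1/(((-321962 + 2*363*327) - 56047/131972) + 310**2)) = -1/(1/(((-321962 + 237402) - 56047/131972) + 96100)) = -1/(1/((-84560 - 56047/131972) + 96100)) = -1/(1/(-11159608367/131972 + 96100)) = -1/(1/(1522900833/131972)) = -1/131972/1522900833 = -1*1522900833/131972 = -1522900833/131972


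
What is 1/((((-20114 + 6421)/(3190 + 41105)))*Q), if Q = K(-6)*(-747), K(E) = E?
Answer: -14765/20457342 ≈ -0.00072175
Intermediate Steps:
Q = 4482 (Q = -6*(-747) = 4482)
1/((((-20114 + 6421)/(3190 + 41105)))*Q) = 1/(((-20114 + 6421)/(3190 + 41105))*4482) = (1/4482)/(-13693/44295) = -44295/13693*1/4482 = -14765/20457342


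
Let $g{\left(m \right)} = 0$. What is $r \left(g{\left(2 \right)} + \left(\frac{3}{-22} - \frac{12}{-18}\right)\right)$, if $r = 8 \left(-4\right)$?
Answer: $- \frac{560}{33} \approx -16.97$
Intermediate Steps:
$r = -32$
$r \left(g{\left(2 \right)} + \left(\frac{3}{-22} - \frac{12}{-18}\right)\right) = - 32 \left(0 + \left(\frac{3}{-22} - \frac{12}{-18}\right)\right) = - 32 \left(0 + \left(3 \left(- \frac{1}{22}\right) - - \frac{2}{3}\right)\right) = - 32 \left(0 + \left(- \frac{3}{22} + \frac{2}{3}\right)\right) = - 32 \left(0 + \frac{35}{66}\right) = \left(-32\right) \frac{35}{66} = - \frac{560}{33}$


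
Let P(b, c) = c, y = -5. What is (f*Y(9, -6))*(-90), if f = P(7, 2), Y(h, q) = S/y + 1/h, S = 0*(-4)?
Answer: -20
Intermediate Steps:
S = 0
Y(h, q) = 1/h (Y(h, q) = 0/(-5) + 1/h = 0*(-⅕) + 1/h = 0 + 1/h = 1/h)
f = 2
(f*Y(9, -6))*(-90) = (2/9)*(-90) = -20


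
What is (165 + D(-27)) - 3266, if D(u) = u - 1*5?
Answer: -3133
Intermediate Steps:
D(u) = -5 + u (D(u) = u - 5 = -5 + u)
(165 + D(-27)) - 3266 = (165 + (-5 - 27)) - 3266 = (165 - 32) - 3266 = 133 - 3266 = -3133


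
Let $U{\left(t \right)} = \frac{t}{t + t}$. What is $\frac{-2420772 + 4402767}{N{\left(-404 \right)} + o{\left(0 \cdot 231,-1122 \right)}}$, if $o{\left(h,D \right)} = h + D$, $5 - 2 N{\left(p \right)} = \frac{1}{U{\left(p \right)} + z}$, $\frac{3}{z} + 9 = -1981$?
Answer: $- \frac{655379680}{370513} \approx -1768.8$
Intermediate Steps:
$z = - \frac{3}{1990}$ ($z = \frac{3}{-9 - 1981} = \frac{3}{-1990} = 3 \left(- \frac{1}{1990}\right) = - \frac{3}{1990} \approx -0.0015075$)
$U{\left(t \right)} = \frac{1}{2}$ ($U{\left(t \right)} = \frac{t}{2 t} = \frac{1}{2 t} t = \frac{1}{2}$)
$N{\left(p \right)} = \frac{1485}{992}$ ($N{\left(p \right)} = \frac{5}{2} - \frac{1}{2 \left(\frac{1}{2} - \frac{3}{1990}\right)} = \frac{5}{2} - \frac{1}{2 \cdot \frac{496}{995}} = \frac{5}{2} - \frac{995}{992} = \frac{1485}{992}$)
$o{\left(h,D \right)} = D + h$
$\frac{-2420772 + 4402767}{N{\left(-404 \right)} + o{\left(0 \cdot 231,-1122 \right)}} = \frac{-2420772 + 4402767}{\frac{1485}{992} + \left(-1122 + 0 \cdot 231\right)} = \frac{1981995}{\frac{1485}{992} + \left(-1122 + 0\right)} = \frac{1981995}{\frac{1485}{992} - 1122} = \frac{1981995}{- \frac{1111539}{992}} = 1981995 \left(- \frac{992}{1111539}\right) = - \frac{655379680}{370513}$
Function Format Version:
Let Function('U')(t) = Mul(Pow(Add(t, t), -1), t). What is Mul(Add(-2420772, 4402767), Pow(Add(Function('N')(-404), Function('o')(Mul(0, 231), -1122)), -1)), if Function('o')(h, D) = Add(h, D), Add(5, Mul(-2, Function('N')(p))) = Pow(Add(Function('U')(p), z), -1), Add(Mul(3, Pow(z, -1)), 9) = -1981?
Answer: Rational(-655379680, 370513) ≈ -1768.8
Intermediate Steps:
z = Rational(-3, 1990) (z = Mul(3, Pow(Add(-9, -1981), -1)) = Mul(3, Pow(-1990, -1)) = Mul(3, Rational(-1, 1990)) = Rational(-3, 1990) ≈ -0.0015075)
Function('U')(t) = Rational(1, 2) (Function('U')(t) = Mul(Pow(Mul(2, t), -1), t) = Mul(Mul(Rational(1, 2), Pow(t, -1)), t) = Rational(1, 2))
Function('N')(p) = Rational(1485, 992) (Function('N')(p) = Add(Rational(5, 2), Mul(Rational(-1, 2), Pow(Add(Rational(1, 2), Rational(-3, 1990)), -1))) = Add(Rational(5, 2), Mul(Rational(-1, 2), Pow(Rational(496, 995), -1))) = Add(Rational(5, 2), Mul(Rational(-1, 2), Rational(995, 496))) = Add(Rational(5, 2), Rational(-995, 992)) = Rational(1485, 992))
Function('o')(h, D) = Add(D, h)
Mul(Add(-2420772, 4402767), Pow(Add(Function('N')(-404), Function('o')(Mul(0, 231), -1122)), -1)) = Mul(Add(-2420772, 4402767), Pow(Add(Rational(1485, 992), Add(-1122, Mul(0, 231))), -1)) = Mul(1981995, Pow(Add(Rational(1485, 992), Add(-1122, 0)), -1)) = Mul(1981995, Pow(Add(Rational(1485, 992), -1122), -1)) = Mul(1981995, Pow(Rational(-1111539, 992), -1)) = Mul(1981995, Rational(-992, 1111539)) = Rational(-655379680, 370513)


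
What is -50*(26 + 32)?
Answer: -2900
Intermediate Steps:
-50*(26 + 32) = -50*58 = -2900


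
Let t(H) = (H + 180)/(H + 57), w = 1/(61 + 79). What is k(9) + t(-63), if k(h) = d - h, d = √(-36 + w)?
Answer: -57/2 + I*√176365/70 ≈ -28.5 + 5.9994*I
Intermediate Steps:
w = 1/140 ≈ 0.0071429
t(H) = (180 + H)/(57 + H)
d = I*√176365/70 (d = √(-36 + 1/140) = √(-5039/140) = I*√176365/70 ≈ 5.9994*I)
k(h) = -h + I*√176365/70 (k(h) = I*√176365/70 - h = -h + I*√176365/70)
k(9) + t(-63) = (-1*9 + I*√176365/70) + (180 - 63)/(57 - 63) = (-9 + I*√176365/70) + 117/(-6) = (-9 + I*√176365/70) - ⅙*117 = (-9 + I*√176365/70) - 39/2 = -57/2 + I*√176365/70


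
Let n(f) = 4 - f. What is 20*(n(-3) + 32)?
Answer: 780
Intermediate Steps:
20*(n(-3) + 32) = 20*((4 - 1*(-3)) + 32) = 20*((4 + 3) + 32) = 20*(7 + 32) = 20*39 = 780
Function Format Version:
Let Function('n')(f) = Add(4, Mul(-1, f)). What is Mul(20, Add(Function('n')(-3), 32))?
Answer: 780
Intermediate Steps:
Mul(20, Add(Function('n')(-3), 32)) = Mul(20, Add(Add(4, Mul(-1, -3)), 32)) = Mul(20, Add(Add(4, 3), 32)) = Mul(20, Add(7, 32)) = Mul(20, 39) = 780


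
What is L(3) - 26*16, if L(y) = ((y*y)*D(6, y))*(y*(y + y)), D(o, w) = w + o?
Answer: 1042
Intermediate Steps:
D(o, w) = o + w
L(y) = 2*y**4*(6 + y) (L(y) = ((y*y)*(6 + y))*(y*(y + y)) = (y**2*(6 + y))*(y*(2*y)) = (y**2*(6 + y))*(2*y**2) = 2*y**4*(6 + y))
L(3) - 26*16 = 2*3**4*(6 + 3) - 26*16 = 2*81*9 - 416 = 1458 - 416 = 1042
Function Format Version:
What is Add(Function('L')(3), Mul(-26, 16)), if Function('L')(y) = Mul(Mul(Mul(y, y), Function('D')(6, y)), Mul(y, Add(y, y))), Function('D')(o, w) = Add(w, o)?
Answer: 1042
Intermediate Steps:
Function('D')(o, w) = Add(o, w)
Function('L')(y) = Mul(2, Pow(y, 4), Add(6, y)) (Function('L')(y) = Mul(Mul(Mul(y, y), Add(6, y)), Mul(y, Add(y, y))) = Mul(Mul(Pow(y, 2), Add(6, y)), Mul(y, Mul(2, y))) = Mul(Mul(Pow(y, 2), Add(6, y)), Mul(2, Pow(y, 2))) = Mul(2, Pow(y, 4), Add(6, y)))
Add(Function('L')(3), Mul(-26, 16)) = Add(Mul(2, Pow(3, 4), Add(6, 3)), Mul(-26, 16)) = Add(Mul(2, 81, 9), -416) = Add(1458, -416) = 1042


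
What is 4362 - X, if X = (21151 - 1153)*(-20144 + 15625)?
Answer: 90375324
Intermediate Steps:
X = -90370962 (X = 19998*(-4519) = -90370962)
4362 - X = 4362 - 1*(-90370962) = 4362 + 90370962 = 90375324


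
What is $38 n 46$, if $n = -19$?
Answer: $-33212$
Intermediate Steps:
$38 n 46 = 38 \left(-19\right) 46 = \left(-722\right) 46 = -33212$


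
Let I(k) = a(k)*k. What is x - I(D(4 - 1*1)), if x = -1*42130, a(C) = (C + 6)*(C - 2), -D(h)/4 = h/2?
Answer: -42130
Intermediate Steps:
D(h) = -2*h (D(h) = -4*h/2 = -2*h)
a(C) = (-2 + C)*(6 + C) (a(C) = (6 + C)*(-2 + C) = (-2 + C)*(6 + C))
I(k) = k*(-12 + k² + 4*k) (I(k) = (-12 + k² + 4*k)*k = k*(-12 + k² + 4*k))
x = -42130
x - I(D(4 - 1*1)) = -42130 - (-2*(4 - 1*1))*(-12 + (-2*(4 - 1*1))² + 4*(-2*(4 - 1*1))) = -42130 - (-2*(4 - 1))*(-12 + (-2*(4 - 1))² + 4*(-2*(4 - 1))) = -42130 - (-2*3)*(-12 + (-2*3)² + 4*(-2*3)) = -42130 - (-6)*(-12 + (-6)² + 4*(-6)) = -42130 - (-6)*(-12 + 36 - 24) = -42130 - (-6)*0 = -42130 - 1*0 = -42130 + 0 = -42130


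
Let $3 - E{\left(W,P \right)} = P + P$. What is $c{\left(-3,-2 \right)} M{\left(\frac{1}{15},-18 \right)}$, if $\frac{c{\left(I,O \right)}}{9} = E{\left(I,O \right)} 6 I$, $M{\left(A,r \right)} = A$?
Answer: $- \frac{378}{5} \approx -75.6$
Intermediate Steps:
$E{\left(W,P \right)} = 3 - 2 P$ ($E{\left(W,P \right)} = 3 - \left(P + P\right) = 3 - 2 P$)
$c{\left(I,O \right)} = 9 I \left(18 - 12 O\right)$ ($c{\left(I,O \right)} = 9 \left(3 - 2 O\right) 6 I = 9 \left(18 - 12 O\right) I = 9 I \left(18 - 12 O\right)$)
$c{\left(-3,-2 \right)} M{\left(\frac{1}{15},-18 \right)} = \frac{54 \left(-3\right) \left(3 - -4\right)}{15} = 54 \left(-3\right) \left(3 + 4\right) \frac{1}{15} = 54 \left(-3\right) 7 \cdot \frac{1}{15} = \left(-1134\right) \frac{1}{15} = - \frac{378}{5}$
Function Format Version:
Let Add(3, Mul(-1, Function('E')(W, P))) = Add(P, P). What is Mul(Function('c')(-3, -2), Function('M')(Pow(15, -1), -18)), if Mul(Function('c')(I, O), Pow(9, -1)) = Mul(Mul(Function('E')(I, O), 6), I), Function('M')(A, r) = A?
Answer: Rational(-378, 5) ≈ -75.600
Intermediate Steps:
Function('E')(W, P) = Add(3, Mul(-2, P)) (Function('E')(W, P) = Add(3, Mul(-1, Add(P, P))) = Add(3, Mul(-1, Mul(2, P))) = Add(3, Mul(-2, P)))
Function('c')(I, O) = Mul(9, I, Add(18, Mul(-12, O))) (Function('c')(I, O) = Mul(9, Mul(Mul(Add(3, Mul(-2, O)), 6), I)) = Mul(9, Mul(Add(18, Mul(-12, O)), I)) = Mul(9, Mul(I, Add(18, Mul(-12, O)))) = Mul(9, I, Add(18, Mul(-12, O))))
Mul(Function('c')(-3, -2), Function('M')(Pow(15, -1), -18)) = Mul(Mul(54, -3, Add(3, Mul(-2, -2))), Pow(15, -1)) = Mul(Mul(54, -3, Add(3, 4)), Rational(1, 15)) = Mul(Mul(54, -3, 7), Rational(1, 15)) = Mul(-1134, Rational(1, 15)) = Rational(-378, 5)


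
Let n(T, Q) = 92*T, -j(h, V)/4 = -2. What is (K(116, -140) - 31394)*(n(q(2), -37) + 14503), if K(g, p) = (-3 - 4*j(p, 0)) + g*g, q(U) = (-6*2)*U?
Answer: -220978035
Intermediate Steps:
j(h, V) = 8 (j(h, V) = -4*(-2) = 8)
q(U) = -12*U
K(g, p) = -35 + g**2 (K(g, p) = (-3 - 4*8) + g*g = (-3 - 32) + g**2 = -35 + g**2)
(K(116, -140) - 31394)*(n(q(2), -37) + 14503) = ((-35 + 116**2) - 31394)*(92*(-12*2) + 14503) = ((-35 + 13456) - 31394)*(92*(-24) + 14503) = (13421 - 31394)*(-2208 + 14503) = -17973*12295 = -220978035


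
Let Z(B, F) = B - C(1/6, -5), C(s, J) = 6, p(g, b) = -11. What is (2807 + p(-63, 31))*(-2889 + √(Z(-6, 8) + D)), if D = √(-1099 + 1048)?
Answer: -8077644 + 2796*√(-12 + I*√51) ≈ -8.0749e+6 + 10074.0*I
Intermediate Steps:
Z(B, F) = -6 + B (Z(B, F) = B - 1*6 = B - 6 = -6 + B)
D = I*√51 (D = √(-51) = I*√51 ≈ 7.1414*I)
(2807 + p(-63, 31))*(-2889 + √(Z(-6, 8) + D)) = (2807 - 11)*(-2889 + √((-6 - 6) + I*√51)) = 2796*(-2889 + √(-12 + I*√51)) = -8077644 + 2796*√(-12 + I*√51)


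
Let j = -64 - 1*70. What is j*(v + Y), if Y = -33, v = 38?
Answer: -670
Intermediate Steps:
j = -134 (j = -64 - 70 = -134)
j*(v + Y) = -134*(38 - 33) = -134*5 = -670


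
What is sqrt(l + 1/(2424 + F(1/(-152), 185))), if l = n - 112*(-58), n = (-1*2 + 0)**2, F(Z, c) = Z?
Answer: 6*sqrt(24510994521179)/368447 ≈ 80.623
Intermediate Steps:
n = 4 (n = (-2 + 0)**2 = (-2)**2 = 4)
l = 6500 (l = 4 - 112*(-58) = 4 + 6496 = 6500)
sqrt(l + 1/(2424 + F(1/(-152), 185))) = sqrt(6500 + 1/(2424 + 1/(-152))) = sqrt(6500 + 1/(2424 - 1/152)) = sqrt(6500 + 1/(368447/152)) = sqrt(6500 + 152/368447) = sqrt(2394905652/368447) = 6*sqrt(24510994521179)/368447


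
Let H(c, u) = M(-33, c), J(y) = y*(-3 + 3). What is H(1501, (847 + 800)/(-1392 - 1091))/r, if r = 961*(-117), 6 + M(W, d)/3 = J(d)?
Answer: 2/12493 ≈ 0.00016009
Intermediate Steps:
J(y) = 0 (J(y) = y*0 = 0)
M(W, d) = -18 (M(W, d) = -18 + 3*0 = -18 + 0 = -18)
H(c, u) = -18
r = -112437
H(1501, (847 + 800)/(-1392 - 1091))/r = -18/(-112437) = -18*(-1/112437) = 2/12493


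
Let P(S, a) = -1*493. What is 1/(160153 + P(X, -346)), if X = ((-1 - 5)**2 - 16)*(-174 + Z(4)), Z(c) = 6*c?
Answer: 1/159660 ≈ 6.2633e-6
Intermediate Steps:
X = -3000 (X = ((-1 - 5)**2 - 16)*(-174 + 6*4) = ((-6)**2 - 16)*(-174 + 24) = (36 - 16)*(-150) = 20*(-150) = -3000)
P(S, a) = -493
1/(160153 + P(X, -346)) = 1/(160153 - 493) = 1/159660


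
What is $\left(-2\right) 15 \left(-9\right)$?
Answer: $270$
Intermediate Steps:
$\left(-2\right) 15 \left(-9\right) = \left(-30\right) \left(-9\right) = 270$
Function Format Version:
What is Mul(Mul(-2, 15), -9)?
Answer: 270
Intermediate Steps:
Mul(Mul(-2, 15), -9) = Mul(-30, -9) = 270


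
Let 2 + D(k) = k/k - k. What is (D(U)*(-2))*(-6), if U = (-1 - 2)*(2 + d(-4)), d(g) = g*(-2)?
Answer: 348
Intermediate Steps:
d(g) = -2*g
U = -30 (U = (-1 - 2)*(2 - 2*(-4)) = -3*(2 + 8) = -3*10 = -30)
D(k) = -1 - k (D(k) = -2 + (k/k - k) = -2 + (1 - k) = -1 - k)
(D(U)*(-2))*(-6) = ((-1 - 1*(-30))*(-2))*(-6) = ((-1 + 30)*(-2))*(-6) = (29*(-2))*(-6) = -58*(-6) = 348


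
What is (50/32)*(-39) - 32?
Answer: -1487/16 ≈ -92.938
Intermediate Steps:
(50/32)*(-39) - 32 = (50*(1/32))*(-39) - 32 = (25/16)*(-39) - 32 = -975/16 - 32 = -1487/16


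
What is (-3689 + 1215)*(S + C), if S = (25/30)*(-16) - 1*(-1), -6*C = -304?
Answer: -284510/3 ≈ -94837.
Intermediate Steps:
C = 152/3 (C = -⅙*(-304) = 152/3 ≈ 50.667)
S = -37/3 (S = (25*(1/30))*(-16) + 1 = (⅚)*(-16) + 1 = -40/3 + 1 = -37/3 ≈ -12.333)
(-3689 + 1215)*(S + C) = (-3689 + 1215)*(-37/3 + 152/3) = -2474*115/3 = -284510/3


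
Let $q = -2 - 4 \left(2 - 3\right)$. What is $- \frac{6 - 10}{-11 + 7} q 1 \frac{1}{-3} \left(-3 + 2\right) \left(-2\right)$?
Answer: $\frac{4}{3} \approx 1.3333$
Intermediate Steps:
$q = 2$ ($q = -2 - 4 \left(2 - 3\right) = -2 - -4 = -2 + 4 = 2$)
$- \frac{6 - 10}{-11 + 7} q 1 \frac{1}{-3} \left(-3 + 2\right) \left(-2\right) = - \frac{6 - 10}{-11 + 7} \cdot 2 \cdot 1 \frac{1}{-3} \left(-3 + 2\right) \left(-2\right) = - \frac{-4}{-4} \cdot 2 \cdot 1 \left(- \frac{1}{3}\right) \left(\left(-1\right) \left(-2\right)\right) = - \frac{\left(-4\right) \left(-1\right)}{4} \cdot 2 \left(\left(- \frac{1}{3}\right) 2\right) = \left(-1\right) 1 \cdot 2 \left(- \frac{2}{3}\right) = \left(-1\right) 2 \left(- \frac{2}{3}\right) = \left(-2\right) \left(- \frac{2}{3}\right) = \frac{4}{3}$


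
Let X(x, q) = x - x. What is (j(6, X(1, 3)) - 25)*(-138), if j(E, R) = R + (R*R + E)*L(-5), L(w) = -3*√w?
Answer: 3450 + 2484*I*√5 ≈ 3450.0 + 5554.4*I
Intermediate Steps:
X(x, q) = 0
j(E, R) = R - 3*I*√5*(E + R²) (j(E, R) = R + (R*R + E)*(-3*I*√5) = R + (R² + E)*(-3*I*√5) = R + (E + R²)*(-3*I*√5) = R - 3*I*√5*(E + R²))
(j(6, X(1, 3)) - 25)*(-138) = ((0 - 3*I*6*√5 - 3*I*√5*0²) - 25)*(-138) = ((0 - 18*I*√5 - 3*I*√5*0) - 25)*(-138) = ((0 - 18*I*√5 + 0) - 25)*(-138) = (-18*I*√5 - 25)*(-138) = (-25 - 18*I*√5)*(-138) = 3450 + 2484*I*√5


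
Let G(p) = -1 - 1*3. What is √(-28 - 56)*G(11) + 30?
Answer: 30 - 8*I*√21 ≈ 30.0 - 36.661*I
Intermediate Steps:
G(p) = -4 (G(p) = -1 - 3 = -4)
√(-28 - 56)*G(11) + 30 = √(-28 - 56)*(-4) + 30 = √(-84)*(-4) + 30 = (2*I*√21)*(-4) + 30 = -8*I*√21 + 30 = 30 - 8*I*√21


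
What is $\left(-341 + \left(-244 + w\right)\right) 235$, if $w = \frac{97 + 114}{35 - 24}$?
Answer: $- \frac{1462640}{11} \approx -1.3297 \cdot 10^{5}$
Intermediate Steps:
$w = \frac{211}{11} \approx 19.182$
$\left(-341 + \left(-244 + w\right)\right) 235 = \left(-341 + \left(-244 + \frac{211}{11}\right)\right) 235 = \left(-341 - \frac{2473}{11}\right) 235 = \left(- \frac{6224}{11}\right) 235 = - \frac{1462640}{11}$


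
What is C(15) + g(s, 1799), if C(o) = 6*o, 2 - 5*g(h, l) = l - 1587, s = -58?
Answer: 48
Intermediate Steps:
g(h, l) = 1589/5 - l/5 (g(h, l) = ⅖ - (l - 1587)/5 = ⅖ - (-1587 + l)/5 = ⅖ + (1587/5 - l/5) = 1589/5 - l/5)
C(15) + g(s, 1799) = 6*15 + (1589/5 - ⅕*1799) = 90 + (1589/5 - 1799/5) = 90 - 42 = 48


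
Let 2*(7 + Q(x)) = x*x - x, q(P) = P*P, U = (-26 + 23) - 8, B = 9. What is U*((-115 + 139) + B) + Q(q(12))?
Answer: 9926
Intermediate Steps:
U = -11 (U = -3 - 8 = -11)
q(P) = P²
Q(x) = -7 + x²/2 - x/2 (Q(x) = -7 + (x*x - x)/2 = -7 + (x² - x)/2 = -7 + (x²/2 - x/2) = -7 + x²/2 - x/2)
U*((-115 + 139) + B) + Q(q(12)) = -11*((-115 + 139) + 9) + (-7 + (12²)²/2 - ½*12²) = -11*(24 + 9) + (-7 + (½)*144² - ½*144) = -11*33 + (-7 + (½)*20736 - 72) = -363 + (-7 + 10368 - 72) = -363 + 10289 = 9926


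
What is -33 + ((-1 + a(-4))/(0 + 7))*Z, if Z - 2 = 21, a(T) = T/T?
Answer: -33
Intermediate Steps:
a(T) = 1
Z = 23 (Z = 2 + 21 = 23)
-33 + ((-1 + a(-4))/(0 + 7))*Z = -33 + ((-1 + 1)/(0 + 7))*23 = -33 + (0/7)*23 = -33 + (0*(⅐))*23 = -33 + 0*23 = -33 + 0 = -33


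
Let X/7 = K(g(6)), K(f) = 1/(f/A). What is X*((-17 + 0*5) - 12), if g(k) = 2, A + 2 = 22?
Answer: -2030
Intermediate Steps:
A = 20 (A = -2 + 22 = 20)
K(f) = 20/f (K(f) = 1/(f/20) = 20/f)
X = 70 (X = 7*(20/2) = 7*(20*(½)) = 7*10 = 70)
X*((-17 + 0*5) - 12) = 70*((-17 + 0*5) - 12) = 70*((-17 + 0) - 12) = 70*(-17 - 12) = 70*(-29) = -2030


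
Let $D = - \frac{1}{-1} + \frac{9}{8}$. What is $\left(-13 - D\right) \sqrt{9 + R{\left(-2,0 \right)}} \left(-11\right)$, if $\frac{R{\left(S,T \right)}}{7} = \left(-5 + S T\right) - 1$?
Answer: $\frac{1331 i \sqrt{33}}{8} \approx 955.75 i$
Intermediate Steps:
$R{\left(S,T \right)} = -42 + 7 S T$ ($R{\left(S,T \right)} = 7 \left(\left(-5 + S T\right) - 1\right) = 7 \left(-6 + S T\right) = -42 + 7 S T$)
$D = \frac{17}{8}$ ($D = \left(-1\right) \left(-1\right) + 9 \cdot \frac{1}{8} = 1 + \frac{9}{8} = \frac{17}{8} \approx 2.125$)
$\left(-13 - D\right) \sqrt{9 + R{\left(-2,0 \right)}} \left(-11\right) = \left(-13 - \frac{17}{8}\right) \sqrt{9 - \left(42 + 14 \cdot 0\right)} \left(-11\right) = \left(-13 - \frac{17}{8}\right) \sqrt{9 + \left(-42 + 0\right)} \left(-11\right) = - \frac{121 \sqrt{9 - 42}}{8} \left(-11\right) = - \frac{121 \sqrt{-33}}{8} \left(-11\right) = - \frac{121 i \sqrt{33}}{8} \left(-11\right) = \frac{1331 i \sqrt{33}}{8}$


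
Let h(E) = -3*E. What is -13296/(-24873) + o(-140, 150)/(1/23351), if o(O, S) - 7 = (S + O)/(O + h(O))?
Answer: 38139942873/232148 ≈ 1.6429e+5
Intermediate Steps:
o(O, S) = 7 - (O + S)/(2*O) (o(O, S) = 7 + (S + O)/(O - 3*O) = 7 + (O + S)/((-2*O)) = 7 + (O + S)*(-1/(2*O)) = 7 - (O + S)/(2*O))
-13296/(-24873) + o(-140, 150)/(1/23351) = -13296/(-24873) + ((½)*(-1*150 + 13*(-140))/(-140))/(1/23351) = -13296*(-1/24873) + ((½)*(-1/140)*(-150 - 1820))/(1/23351) = 4432/8291 + ((½)*(-1/140)*(-1970))*23351 = 4432/8291 + (197/28)*23351 = 4432/8291 + 4600147/28 = 38139942873/232148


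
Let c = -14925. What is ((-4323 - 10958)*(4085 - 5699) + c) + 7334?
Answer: 24655943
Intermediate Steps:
((-4323 - 10958)*(4085 - 5699) + c) + 7334 = ((-4323 - 10958)*(4085 - 5699) - 14925) + 7334 = (-15281*(-1614) - 14925) + 7334 = (24663534 - 14925) + 7334 = 24648609 + 7334 = 24655943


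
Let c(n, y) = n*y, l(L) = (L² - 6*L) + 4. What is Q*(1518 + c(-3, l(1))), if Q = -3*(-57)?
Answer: 260091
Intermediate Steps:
l(L) = 4 + L² - 6*L
Q = 171
Q*(1518 + c(-3, l(1))) = 171*(1518 - 3*(4 + 1² - 6*1)) = 171*(1518 - 3*(4 + 1 - 6)) = 171*(1518 - 3*(-1)) = 171*(1518 + 3) = 171*1521 = 260091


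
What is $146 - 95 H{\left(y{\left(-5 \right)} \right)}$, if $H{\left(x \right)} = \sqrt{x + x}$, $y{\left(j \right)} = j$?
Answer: $146 - 95 i \sqrt{10} \approx 146.0 - 300.42 i$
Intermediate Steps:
$H{\left(x \right)} = \sqrt{2} \sqrt{x}$ ($H{\left(x \right)} = \sqrt{2 x} = \sqrt{2} \sqrt{x}$)
$146 - 95 H{\left(y{\left(-5 \right)} \right)} = 146 - 95 \sqrt{2} \sqrt{-5} = 146 - 95 \sqrt{2} i \sqrt{5} = 146 - 95 i \sqrt{10}$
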